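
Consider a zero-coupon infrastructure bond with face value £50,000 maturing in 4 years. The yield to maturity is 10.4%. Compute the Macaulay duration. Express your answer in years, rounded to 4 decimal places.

A zero-coupon bond has a single cash flow at maturity, so its Macaulay duration equals its maturity: 4 years.

4.0000 years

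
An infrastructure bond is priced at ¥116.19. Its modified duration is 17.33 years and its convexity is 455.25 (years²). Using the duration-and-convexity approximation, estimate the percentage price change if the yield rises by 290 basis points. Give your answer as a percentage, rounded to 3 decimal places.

-31.114%

Duration effect: -D_mod·Δy = -17.33 × (+0.029) = -0.502570
Convexity effect: ½·C·(Δy)² = 0.5 × 455.25 × (0.029)² = +0.191432625
ΔP/P ≈ -0.502570 + 0.191432625 = -0.311137375
= -31.1137375%.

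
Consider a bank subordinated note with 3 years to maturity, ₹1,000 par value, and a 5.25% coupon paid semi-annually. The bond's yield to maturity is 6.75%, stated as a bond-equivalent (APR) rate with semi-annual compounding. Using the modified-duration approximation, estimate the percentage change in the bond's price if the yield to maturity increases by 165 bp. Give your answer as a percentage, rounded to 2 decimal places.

Periodic yield y = 0.03375. Modified duration first:
  t   CF        PV=CF/(1+0.03375)^t    t·PV
  1        26.25        25.3930        25.3930
  2        26.25        24.5640        49.1279
  3        26.25        23.7620        71.2860
  4        26.25        22.9862        91.9448
  5        26.25        22.2357       111.1787
  6     1,026.25       840.9304     5,045.5822
  Σ                    959.8712     5,394.5126
P = 959.8712; D_Mac = 5.62004 half-year periods = 2.81002 yrs; D_mod = 2.81002/(1+0.03375) = 2.71828 yrs.
ΔP/P ≈ -D_mod · Δy = -2.71828 × (+0.0165) = -0.044852 = -4.4852%.

-4.49%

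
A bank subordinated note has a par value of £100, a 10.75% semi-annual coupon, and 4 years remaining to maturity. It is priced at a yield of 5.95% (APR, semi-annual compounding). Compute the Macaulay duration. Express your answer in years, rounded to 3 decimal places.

3.410 years

Periodic yield y = 0.02975. Discount each cash flow and weight by its period:
  t   CF        PV=CF/(1+0.02975)^t    t·PV
  1        5.375         5.2197         5.2197
  2        5.375         5.0689        10.1378
  3        5.375         4.9225        14.7674
  4        5.375         4.7803        19.1210
  5        5.375         4.6422        23.2108
  6        5.375         4.5080        27.0482
  7        5.375         4.3778        30.6446
  8      105.375        83.3457       666.7656
  Σ                    116.8650       796.9152
Price P = Σ PV = 116.8650.
Macaulay duration = Σ(t·PV) / P = 796.9152 / 116.8650 = 6.81911 half-year periods.
In years: 6.81911 / 2 = 3.40955 years.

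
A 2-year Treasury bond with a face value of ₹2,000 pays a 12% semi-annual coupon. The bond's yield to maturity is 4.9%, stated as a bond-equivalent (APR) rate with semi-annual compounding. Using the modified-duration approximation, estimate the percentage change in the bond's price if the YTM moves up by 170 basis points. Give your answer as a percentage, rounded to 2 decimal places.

Periodic yield y = 0.0245. Modified duration first:
  t   CF        PV=CF/(1+0.0245)^t    t·PV
  1       120.00       117.1303       117.1303
  2       120.00       114.3292       228.6585
  3       120.00       111.5952       334.7855
  4     2,120.00     1,924.3675     7,697.4699
  Σ                  2,267.4222     8,378.0442
P = 2,267.4222; D_Mac = 3.69496 half-year periods = 1.84748 yrs; D_mod = 1.84748/(1+0.0245) = 1.80330 yrs.
ΔP/P ≈ -D_mod · Δy = -1.80330 × (+0.017) = -0.030656 = -3.0656%.

-3.07%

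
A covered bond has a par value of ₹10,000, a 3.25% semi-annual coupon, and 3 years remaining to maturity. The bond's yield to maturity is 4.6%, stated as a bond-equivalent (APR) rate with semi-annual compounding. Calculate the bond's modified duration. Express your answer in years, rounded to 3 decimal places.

Periodic yield y = 0.023. First find Macaulay duration:
  t   CF        PV=CF/(1+0.023)^t    t·PV
  1       162.50       158.8465       158.8465
  2       162.50       155.2752       310.5504
  3       162.50       151.7842       455.3525
  4       162.50       148.3716       593.4865
  5       162.50       145.0358       725.1790
  6    10,162.50     8,866.3885    53,198.3309
  Σ                  9,625.7018    55,441.7458
P = 9,625.7018; Macaulay duration = 55,441.7458 / 9,625.7018 = 5.75976 half-year periods = 2.87988 years.
Modified duration = D_Mac / (1 + y) = 2.87988 / 1.023 = 2.81513 years.

2.815 years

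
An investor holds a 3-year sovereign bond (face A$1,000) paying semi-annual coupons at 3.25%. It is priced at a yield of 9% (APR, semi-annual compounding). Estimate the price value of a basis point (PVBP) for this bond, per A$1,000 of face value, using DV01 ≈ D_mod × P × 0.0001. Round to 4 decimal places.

Periodic yield y = 0.045.
  t   CF        PV=CF/(1+0.045)^t    t·PV
  1        16.25        15.5502        15.5502
  2        16.25        14.8806        29.7612
  3        16.25        14.2398        42.7195
  4        16.25        13.6266        54.5065
  5        16.25        13.0398        65.1991
  6     1,016.25       780.3740     4,682.2443
  Σ                    851.7112     4,889.9808
P = 851.7112; D_Mac = 5.74136 half-year periods = 2.87068 yrs; D_mod = 2.74706 yrs.
DV01 ≈ 2.74706 × 851.7112 × 0.0001 = 0.233970.

A$0.2340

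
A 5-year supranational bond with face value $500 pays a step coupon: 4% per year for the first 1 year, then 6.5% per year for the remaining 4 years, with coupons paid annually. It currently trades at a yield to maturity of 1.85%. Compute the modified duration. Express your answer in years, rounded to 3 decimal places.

4.475 years

Periodic yield y = 0.0185. First find Macaulay duration:
  t   CF        PV=CF/(1+0.0185)^t    t·PV
  1        20.00        19.6367        19.6367
  2        32.50        31.3301        62.6601
  3        32.50        30.7610        92.2830
  4        32.50        30.2022       120.8090
  5       532.50       485.8637     2,429.3185
  Σ                    597.7937     2,724.7072
P = 597.7937; Macaulay duration = 2,724.7072 / 597.7937 = 4.55794 years.
Modified duration = D_Mac / (1 + y) = 4.55794 / 1.0185 = 4.47515 years.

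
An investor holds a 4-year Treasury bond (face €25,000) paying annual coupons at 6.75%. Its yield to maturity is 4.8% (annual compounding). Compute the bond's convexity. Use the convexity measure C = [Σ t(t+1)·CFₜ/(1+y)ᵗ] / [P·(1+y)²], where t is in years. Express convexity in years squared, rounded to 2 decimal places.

16.09

With y = 0.048:
  t   CF        PV=CF/(1+0.048)^t    t·PV        t(t+1)·PV
  1     1,687.50     1,610.2099     1,610.2099       3,220.4198
  2     1,687.50     1,536.4599     3,072.9197       9,218.7591
  3     1,687.50     1,466.0876     4,398.2629      17,593.0517
  4    26,687.50    22,123.9548    88,495.8190     442,479.0952
  Σ                 26,736.7122    97,577.2116     472,511.3259
P = 26,736.7122.
Convexity = Σ t(t+1)·PV / [P·(1+y)²] = 472,511.3259 / (26,736.7122 × 1.098304) = 16.09095.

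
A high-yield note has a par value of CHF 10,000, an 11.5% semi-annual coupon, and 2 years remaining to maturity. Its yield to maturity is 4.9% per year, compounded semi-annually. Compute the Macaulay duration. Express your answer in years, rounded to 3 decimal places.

Periodic yield y = 0.0245. Discount each cash flow and weight by its period:
  t   CF        PV=CF/(1+0.0245)^t    t·PV
  1       575.00       561.2494       561.2494
  2       575.00       547.8276     1,095.6552
  3       575.00       534.7268     1,604.1804
  4    10,575.00     9,599.1444    38,396.5776
  Σ                 11,242.9482    41,657.6627
Price P = Σ PV = 11,242.9482.
Macaulay duration = Σ(t·PV) / P = 41,657.6627 / 11,242.9482 = 3.70523 half-year periods.
In years: 3.70523 / 2 = 1.85261 years.

1.853 years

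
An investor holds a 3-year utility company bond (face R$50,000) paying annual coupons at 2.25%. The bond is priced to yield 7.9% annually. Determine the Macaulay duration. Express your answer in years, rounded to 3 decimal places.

2.929 years

Periodic yield y = 0.079. Discount each cash flow and weight by its year:
  t   CF        PV=CF/(1+0.079)^t    t·PV
  1     1,125.00     1,042.6321     1,042.6321
  2     1,125.00       966.2948     1,932.5896
  3    51,125.00    40,697.6176   122,092.8529
  Σ                 42,706.5445   125,068.0745
Price P = Σ PV = 42,706.5445.
Macaulay duration = Σ(t·PV) / P = 125,068.0745 / 42,706.5445 = 2.92855 years.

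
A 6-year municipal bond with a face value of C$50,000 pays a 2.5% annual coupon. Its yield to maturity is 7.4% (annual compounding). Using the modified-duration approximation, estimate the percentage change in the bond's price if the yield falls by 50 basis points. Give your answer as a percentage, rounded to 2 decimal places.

Periodic yield y = 0.074. Modified duration first:
  t   CF        PV=CF/(1+0.074)^t    t·PV
  1     1,250.00     1,163.8734     1,163.8734
  2     1,250.00     1,083.6810     2,167.3620
  3     1,250.00     1,009.0139     3,027.0418
  4     1,250.00       939.4916     3,757.9663
  5     1,250.00       874.7594     4,373.7969
  6    51,250.00    33,393.9799   200,363.8795
  Σ                 38,464.7992   214,853.9198
P = 38,464.7992; D_Mac = 5.58573 yrs; D_mod = 5.58573/(1+0.074) = 5.20086 yrs.
ΔP/P ≈ -D_mod · Δy = -5.20086 × (-0.005) = +0.026004 = +2.6004%.

+2.60%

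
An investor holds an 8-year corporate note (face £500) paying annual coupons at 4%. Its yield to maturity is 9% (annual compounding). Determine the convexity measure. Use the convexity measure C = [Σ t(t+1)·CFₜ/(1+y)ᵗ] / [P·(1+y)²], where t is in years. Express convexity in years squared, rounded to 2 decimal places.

With y = 0.09:
  t   CF        PV=CF/(1+0.09)^t    t·PV        t(t+1)·PV
  1        20.00        18.3486        18.3486          36.6972
  2        20.00        16.8336        33.6672         101.0016
  3        20.00        15.4437        46.3310         185.3240
  4        20.00        14.1685        56.6740         283.3701
  5        20.00        12.9986        64.9931         389.9588
  6        20.00        11.9253        71.5521         500.8646
  7        20.00        10.9407        76.5848         612.6784
  8       520.00       260.9705     2,087.7637      18,789.8735
  Σ                    361.6295     2,455.9146      20,899.7682
P = 361.6295.
Convexity = Σ t(t+1)·PV / [P·(1+y)²] = 20,899.7682 / (361.6295 × 1.188100) = 48.64348.

48.64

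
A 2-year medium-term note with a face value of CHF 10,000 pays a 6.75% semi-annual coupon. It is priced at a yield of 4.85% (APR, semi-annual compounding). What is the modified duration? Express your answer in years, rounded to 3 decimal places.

1.861 years

Periodic yield y = 0.02425. First find Macaulay duration:
  t   CF        PV=CF/(1+0.02425)^t    t·PV
  1       337.50       329.5094       329.5094
  2       337.50       321.7080       643.4160
  3       337.50       314.0913       942.2738
  4    10,337.50     9,392.7255    37,570.9021
  Σ                 10,358.0342    39,486.1013
P = 10,358.0342; Macaulay duration = 39,486.1013 / 10,358.0342 = 3.81212 half-year periods = 1.90606 years.
Modified duration = D_Mac / (1 + y) = 1.90606 / 1.02425 = 1.86093 years.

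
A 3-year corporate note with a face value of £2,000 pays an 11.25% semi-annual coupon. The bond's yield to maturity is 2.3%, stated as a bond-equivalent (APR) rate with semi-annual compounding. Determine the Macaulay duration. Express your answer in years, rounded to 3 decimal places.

Periodic yield y = 0.0115. Discount each cash flow and weight by its period:
  t   CF        PV=CF/(1+0.0115)^t    t·PV
  1       112.50       111.2210       111.2210
  2       112.50       109.9565       219.9129
  3       112.50       108.7063       326.1190
  4       112.50       107.4704       429.8817
  5       112.50       106.2486       531.2428
  6     2,112.50     1,972.4291    11,834.5744
  Σ                  2,516.0318    13,452.9519
Price P = Σ PV = 2,516.0318.
Macaulay duration = Σ(t·PV) / P = 13,452.9519 / 2,516.0318 = 5.34689 half-year periods.
In years: 5.34689 / 2 = 2.67345 years.

2.673 years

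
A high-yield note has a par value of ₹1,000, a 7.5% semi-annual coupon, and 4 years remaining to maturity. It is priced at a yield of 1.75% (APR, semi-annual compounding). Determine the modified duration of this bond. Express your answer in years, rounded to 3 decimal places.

3.550 years

Periodic yield y = 0.00875. First find Macaulay duration:
  t   CF        PV=CF/(1+0.00875)^t    t·PV
  1        37.50        37.1747        37.1747
  2        37.50        36.8523        73.7045
  3        37.50        36.5326       109.5978
  4        37.50        36.2157       144.8629
  5        37.50        35.9016       179.5079
  6        37.50        35.5902       213.5410
  7        37.50        35.2815       246.9702
  8     1,037.50       967.6532     7,741.2254
  Σ                  1,221.2017     8,746.5843
P = 1,221.2017; Macaulay duration = 8,746.5843 / 1,221.2017 = 7.16228 half-year periods = 3.58114 years.
Modified duration = D_Mac / (1 + y) = 3.58114 / 1.00875 = 3.55008 years.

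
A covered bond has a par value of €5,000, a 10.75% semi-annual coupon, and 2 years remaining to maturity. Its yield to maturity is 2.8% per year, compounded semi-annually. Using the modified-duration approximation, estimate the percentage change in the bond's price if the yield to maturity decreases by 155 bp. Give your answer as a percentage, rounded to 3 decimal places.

+2.848%

Periodic yield y = 0.014. Modified duration first:
  t   CF        PV=CF/(1+0.014)^t    t·PV
  1       268.75       265.0394       265.0394
  2       268.75       261.3801       522.7603
  3       268.75       257.7713       773.3140
  4     5,268.75     4,983.7445    19,934.9781
  Σ                  5,767.9354    21,496.0918
P = 5,767.9354; D_Mac = 3.72683 half-year periods = 1.86341 yrs; D_mod = 1.86341/(1+0.014) = 1.83769 yrs.
ΔP/P ≈ -D_mod · Δy = -1.83769 × (-0.0155) = +0.028484 = +2.8484%.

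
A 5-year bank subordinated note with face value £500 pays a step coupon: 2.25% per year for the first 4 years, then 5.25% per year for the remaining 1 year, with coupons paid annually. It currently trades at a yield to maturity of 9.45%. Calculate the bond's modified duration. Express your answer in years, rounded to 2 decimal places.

4.34 years

Periodic yield y = 0.0945. First find Macaulay duration:
  t   CF        PV=CF/(1+0.0945)^t    t·PV
  1        11.25        10.2787        10.2787
  2        11.25         9.3912        18.7824
  3        11.25         8.5804        25.7411
  4        11.25         7.8395        31.3581
  5       526.25       335.0528     1,675.2641
  Σ                    371.1426     1,761.4243
P = 371.1426; Macaulay duration = 1,761.4243 / 371.1426 = 4.74595 years.
Modified duration = D_Mac / (1 + y) = 4.74595 / 1.0945 = 4.33618 years.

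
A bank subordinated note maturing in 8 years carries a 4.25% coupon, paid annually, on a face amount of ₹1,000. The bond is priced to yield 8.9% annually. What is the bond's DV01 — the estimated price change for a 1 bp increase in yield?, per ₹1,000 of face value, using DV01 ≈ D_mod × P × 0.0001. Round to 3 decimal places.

₹0.459

Periodic yield y = 0.089.
  t   CF        PV=CF/(1+0.089)^t    t·PV
  1        42.50        39.0266        39.0266
  2        42.50        35.8371        71.6743
  3        42.50        32.9083        98.7249
  4        42.50        30.2188       120.8753
  5        42.50        27.7491       138.7457
  6        42.50        25.4813       152.8878
  7        42.50        23.3988       163.7917
  8     1,042.50       527.0515     4,216.4117
  Σ                    741.6716     5,002.1379
P = 741.6716; D_Mac = 6.74441 yrs; D_mod = 6.19321 yrs.
DV01 ≈ 6.19321 × 741.6716 × 0.0001 = 0.459333.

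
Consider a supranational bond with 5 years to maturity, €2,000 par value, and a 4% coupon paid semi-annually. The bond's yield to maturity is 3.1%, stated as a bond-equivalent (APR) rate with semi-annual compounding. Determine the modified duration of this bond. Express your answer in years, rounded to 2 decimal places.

4.52 years

Periodic yield y = 0.0155. First find Macaulay duration:
  t   CF        PV=CF/(1+0.0155)^t    t·PV
  1        40.00        39.3895        39.3895
  2        40.00        38.7882        77.5765
  3        40.00        38.1962       114.5886
  4        40.00        37.6132       150.4528
  5        40.00        37.0391       185.1955
  6        40.00        36.4738       218.8425
  7        40.00        35.9170       251.4193
  8        40.00        35.3688       282.9506
  9        40.00        34.8290       313.4607
  10    2,040.00     1,749.1654    17,491.6545
  Σ                  2,082.7802    19,125.5304
P = 2,082.7802; Macaulay duration = 19,125.5304 / 2,082.7802 = 9.18269 half-year periods = 4.59135 years.
Modified duration = D_Mac / (1 + y) = 4.59135 / 1.0155 = 4.52127 years.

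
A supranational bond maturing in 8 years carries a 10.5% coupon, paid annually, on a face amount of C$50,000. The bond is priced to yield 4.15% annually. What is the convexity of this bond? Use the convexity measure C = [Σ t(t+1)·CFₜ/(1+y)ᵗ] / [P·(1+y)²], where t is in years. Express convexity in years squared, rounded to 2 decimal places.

46.32

With y = 0.0415:
  t   CF        PV=CF/(1+0.0415)^t    t·PV        t(t+1)·PV
  1     5,250.00     5,040.8065     5,040.8065      10,081.6131
  2     5,250.00     4,839.9487     9,679.8973      29,039.6920
  3     5,250.00     4,647.0942    13,941.2827      55,765.1310
  4     5,250.00     4,461.9244    17,847.6975      89,238.4877
  5     5,250.00     4,284.1329    21,420.6644     128,523.9862
  6     5,250.00     4,113.4257    24,680.5542     172,763.8796
  7     5,250.00     3,949.5206    27,646.6442     221,173.1536
  8    55,250.00    39,907.8277   319,262.6213   2,873,363.5916
  Σ                 71,244.6807   439,520.1682   3,579,949.5348
P = 71,244.6807.
Convexity = Σ t(t+1)·PV / [P·(1+y)²] = 3,579,949.5348 / (71,244.6807 × 1.084722) = 46.32398.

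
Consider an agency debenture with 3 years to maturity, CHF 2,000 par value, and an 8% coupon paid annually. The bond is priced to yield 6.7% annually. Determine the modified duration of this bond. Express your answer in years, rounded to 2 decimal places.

Periodic yield y = 0.067. First find Macaulay duration:
  t   CF        PV=CF/(1+0.067)^t    t·PV
  1       160.00       149.9531       149.9531
  2       160.00       140.5372       281.0743
  3     2,160.00     1,778.1176     5,334.3529
  Σ                  2,068.6079     5,765.3804
P = 2,068.6079; Macaulay duration = 5,765.3804 / 2,068.6079 = 2.78708 years.
Modified duration = D_Mac / (1 + y) = 2.78708 / 1.067 = 2.61207 years.

2.61 years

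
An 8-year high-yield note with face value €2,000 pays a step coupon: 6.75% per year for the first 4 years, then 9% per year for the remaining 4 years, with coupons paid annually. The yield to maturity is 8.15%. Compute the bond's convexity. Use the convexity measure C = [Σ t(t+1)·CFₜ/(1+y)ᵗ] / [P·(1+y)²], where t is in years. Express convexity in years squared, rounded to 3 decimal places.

44.867

With y = 0.0815:
  t   CF        PV=CF/(1+0.0815)^t    t·PV        t(t+1)·PV
  1       135.00       124.8266       124.8266         249.6533
  2       135.00       115.4199       230.8398         692.5194
  3       135.00       106.7221       320.1662       1,280.6647
  4       135.00        98.6797       394.7187       1,973.5933
  5       180.00       121.6578       608.2889       3,649.7334
  6       180.00       112.4899       674.9391       4,724.5740
  7       180.00       104.0128       728.0897       5,824.7175
  8     2,180.00     1,164.7811     9,318.2485      83,864.2369
  Σ                  1,948.5898    12,400.1176     102,259.6925
P = 1,948.5898.
Convexity = Σ t(t+1)·PV / [P·(1+y)²] = 102,259.6925 / (1,948.5898 × 1.169642) = 44.86741.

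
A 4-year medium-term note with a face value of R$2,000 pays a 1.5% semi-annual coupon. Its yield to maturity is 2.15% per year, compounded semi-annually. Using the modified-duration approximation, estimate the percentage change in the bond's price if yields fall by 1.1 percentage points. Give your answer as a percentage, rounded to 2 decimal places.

Periodic yield y = 0.01075. Modified duration first:
  t   CF        PV=CF/(1+0.01075)^t    t·PV
  1        15.00        14.8405        14.8405
  2        15.00        14.6826        29.3653
  3        15.00        14.5265        43.5794
  4        15.00        14.3720        57.4879
  5        15.00        14.2191        71.0956
  6        15.00        14.0679        84.4073
  7        15.00        13.9183        97.4278
  8     2,015.00     1,849.8012    14,798.4094
  Σ                  1,950.4280    15,196.6131
P = 1,950.4280; D_Mac = 7.79142 half-year periods = 3.89571 yrs; D_mod = 3.89571/(1+0.01075) = 3.85428 yrs.
ΔP/P ≈ -D_mod · Δy = -3.85428 × (-0.011) = +0.042397 = +4.2397%.

+4.24%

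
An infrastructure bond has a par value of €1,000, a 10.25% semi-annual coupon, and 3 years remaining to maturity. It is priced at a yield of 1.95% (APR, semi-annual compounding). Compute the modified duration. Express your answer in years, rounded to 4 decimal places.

Periodic yield y = 0.00975. First find Macaulay duration:
  t   CF        PV=CF/(1+0.00975)^t    t·PV
  1        51.25        50.7551        50.7551
  2        51.25        50.2651       100.5301
  3        51.25        49.7797       149.3391
  4        51.25        49.2990       197.1961
  5        51.25        48.8230       244.1151
  6     1,051.25       991.7971     5,950.7827
  Σ                  1,240.7190     6,692.7182
P = 1,240.7190; Macaulay duration = 6,692.7182 / 1,240.7190 = 5.39423 half-year periods = 2.69711 years.
Modified duration = D_Mac / (1 + y) = 2.69711 / 1.00975 = 2.67107 years.

2.6711 years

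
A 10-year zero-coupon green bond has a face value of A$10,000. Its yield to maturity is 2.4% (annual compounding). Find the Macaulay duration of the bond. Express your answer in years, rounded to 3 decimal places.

A zero-coupon bond has a single cash flow at maturity, so its Macaulay duration equals its maturity: 10 years.

10.000 years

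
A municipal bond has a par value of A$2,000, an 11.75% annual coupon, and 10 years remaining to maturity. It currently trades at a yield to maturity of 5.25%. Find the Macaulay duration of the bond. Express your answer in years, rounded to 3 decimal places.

7.052 years

Periodic yield y = 0.0525. Discount each cash flow and weight by its year:
  t   CF        PV=CF/(1+0.0525)^t    t·PV
  1       235.00       223.2779       223.2779
  2       235.00       212.1405       424.2811
  3       235.00       201.5587       604.6761
  4       235.00       191.5047       766.0188
  5       235.00       181.9522       909.7611
  6       235.00       172.8762     1,037.2573
  7       235.00       164.2529     1,149.7705
  8       235.00       156.0598     1,248.4783
  9       235.00       148.2753     1,334.4780
  10    2,235.00     1,339.8509    13,398.5093
  Σ                  2,991.7493    21,096.5084
Price P = Σ PV = 2,991.7493.
Macaulay duration = Σ(t·PV) / P = 21,096.5084 / 2,991.7493 = 7.05156 years.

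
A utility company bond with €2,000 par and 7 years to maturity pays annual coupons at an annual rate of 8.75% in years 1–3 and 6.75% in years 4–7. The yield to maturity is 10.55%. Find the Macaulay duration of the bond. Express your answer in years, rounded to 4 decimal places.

5.4482 years

Periodic yield y = 0.1055. Discount each cash flow and weight by its year:
  t   CF        PV=CF/(1+0.1055)^t    t·PV
  1       175.00       158.2994       158.2994
  2       175.00       143.1926       286.3852
  3       175.00       129.5274       388.5823
  4       135.00        90.3855       361.5420
  5       135.00        81.7598       408.7992
  6       135.00        73.9573       443.7440
  7     2,135.00     1,058.0024     7,406.0168
  Σ                  1,735.1245     9,453.3690
Price P = Σ PV = 1,735.1245.
Macaulay duration = Σ(t·PV) / P = 9,453.3690 / 1,735.1245 = 5.44824 years.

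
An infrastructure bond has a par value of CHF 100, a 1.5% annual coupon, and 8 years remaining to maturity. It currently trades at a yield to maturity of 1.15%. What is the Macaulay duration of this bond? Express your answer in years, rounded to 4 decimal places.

7.6046 years

Periodic yield y = 0.0115. Discount each cash flow and weight by its year:
  t   CF        PV=CF/(1+0.0115)^t    t·PV
  1         1.50         1.4829         1.4829
  2         1.50         1.4661         2.9322
  3         1.50         1.4494         4.3483
  4         1.50         1.4329         5.7318
  5         1.50         1.4166         7.0832
  6         1.50         1.4005         8.4032
  7         1.50         1.3846         9.6923
  8       101.50        92.6273       741.0183
  Σ                    102.6605       780.6922
Price P = Σ PV = 102.6605.
Macaulay duration = Σ(t·PV) / P = 780.6922 / 102.6605 = 7.60460 years.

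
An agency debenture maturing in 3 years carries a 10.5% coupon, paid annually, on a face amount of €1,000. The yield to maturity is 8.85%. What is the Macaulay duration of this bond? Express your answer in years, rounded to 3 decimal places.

Periodic yield y = 0.0885. Discount each cash flow and weight by its year:
  t   CF        PV=CF/(1+0.0885)^t    t·PV
  1       105.00        96.4630        96.4630
  2       105.00        88.6201       177.2403
  3     1,105.00       856.7951     2,570.3853
  Σ                  1,041.8783     2,844.0886
Price P = Σ PV = 1,041.8783.
Macaulay duration = Σ(t·PV) / P = 2,844.0886 / 1,041.8783 = 2.72977 years.

2.730 years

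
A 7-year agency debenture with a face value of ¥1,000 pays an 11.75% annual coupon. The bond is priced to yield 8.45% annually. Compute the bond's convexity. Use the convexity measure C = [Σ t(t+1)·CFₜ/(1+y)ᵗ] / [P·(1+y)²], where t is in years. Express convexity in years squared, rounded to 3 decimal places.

32.339

With y = 0.0845:
  t   CF        PV=CF/(1+0.0845)^t    t·PV        t(t+1)·PV
  1       117.50       108.3449       108.3449         216.6897
  2       117.50        99.9031       199.8061         599.4183
  3       117.50        92.1190       276.3570       1,105.4280
  4       117.50        84.9414       339.7658       1,698.8289
  5       117.50        78.3231       391.6157       2,349.6942
  6       117.50        72.2205       433.3230       3,033.2613
  7     1,117.50       633.3454     4,433.4180      35,467.3438
  Σ                  1,169.1974     6,182.6304      44,470.6641
P = 1,169.1974.
Convexity = Σ t(t+1)·PV / [P·(1+y)²] = 44,470.6641 / (1,169.1974 × 1.176140) = 32.33900.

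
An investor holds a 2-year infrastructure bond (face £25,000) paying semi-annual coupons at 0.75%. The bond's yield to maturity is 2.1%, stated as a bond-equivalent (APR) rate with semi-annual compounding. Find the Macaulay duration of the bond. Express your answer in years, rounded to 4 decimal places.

1.9886 years

Periodic yield y = 0.0105. Discount each cash flow and weight by its period:
  t   CF        PV=CF/(1+0.0105)^t    t·PV
  1        93.75        92.7759        92.7759
  2        93.75        91.8118       183.6237
  3        93.75        90.8578       272.5735
  4    25,093.75    24,066.9079    96,267.6315
  Σ                 24,342.3534    96,816.6045
Price P = Σ PV = 24,342.3534.
Macaulay duration = Σ(t·PV) / P = 96,816.6045 / 24,342.3534 = 3.97729 half-year periods.
In years: 3.97729 / 2 = 1.98865 years.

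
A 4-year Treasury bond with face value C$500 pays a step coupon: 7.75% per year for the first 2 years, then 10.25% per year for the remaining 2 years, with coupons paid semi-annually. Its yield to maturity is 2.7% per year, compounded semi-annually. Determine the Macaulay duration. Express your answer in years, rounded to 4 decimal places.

3.5502 years

Periodic yield y = 0.0135. Discount each cash flow and weight by its period:
  t   CF        PV=CF/(1+0.0135)^t    t·PV
  1       19.375        19.1169        19.1169
  2       19.375        18.8623        37.7246
  3       19.375        18.6110        55.8331
  4       19.375        18.3631        73.4525
  5       25.625        23.9632       119.8161
  6       25.625        23.6440       141.8641
  7       25.625        23.3291       163.3036
  8      525.625       472.1565     3,777.2521
  Σ                    618.0462     4,388.3630
Price P = Σ PV = 618.0462.
Macaulay duration = Σ(t·PV) / P = 4,388.3630 / 618.0462 = 7.10038 half-year periods.
In years: 7.10038 / 2 = 3.55019 years.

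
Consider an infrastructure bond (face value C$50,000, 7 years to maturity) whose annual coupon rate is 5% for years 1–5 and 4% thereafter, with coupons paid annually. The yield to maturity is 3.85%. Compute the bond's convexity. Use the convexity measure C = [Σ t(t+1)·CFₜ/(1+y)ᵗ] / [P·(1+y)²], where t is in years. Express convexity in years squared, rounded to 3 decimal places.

43.167

With y = 0.0385:
  t   CF        PV=CF/(1+0.0385)^t    t·PV        t(t+1)·PV
  1     2,500.00     2,407.3182     2,407.3182       4,814.6365
  2     2,500.00     2,318.0725     4,636.1449      13,908.4347
  3     2,500.00     2,232.1353     6,696.4058      26,785.6230
  4     2,500.00     2,149.3840     8,597.5359      42,987.6794
  5     2,500.00     2,069.7005    10,348.5025      62,091.0150
  6     2,000.00     1,594.3769     9,566.2613      66,963.8293
  7    52,000.00    39,916.9948   279,418.9637   2,235,351.7092
  Σ                 52,687.9821   321,671.1323   2,452,902.9271
P = 52,687.9821.
Convexity = Σ t(t+1)·PV / [P·(1+y)²] = 2,452,902.9271 / (52,687.9821 × 1.078482) = 43.16739.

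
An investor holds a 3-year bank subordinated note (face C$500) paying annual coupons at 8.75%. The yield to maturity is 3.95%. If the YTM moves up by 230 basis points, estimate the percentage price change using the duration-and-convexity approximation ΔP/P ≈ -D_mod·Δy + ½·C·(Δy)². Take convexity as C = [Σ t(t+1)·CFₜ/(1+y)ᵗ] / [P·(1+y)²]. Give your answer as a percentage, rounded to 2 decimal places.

-5.89%

With y = 0.0395:
  t   CF        PV=CF/(1+0.0395)^t    t·PV        t(t+1)·PV
  1        43.75        42.0875        42.0875          84.1751
  2        43.75        40.4883        80.9765         242.9295
  3       543.75       484.0896     1,452.2689       5,809.0757
  Σ                    566.6654     1,575.3330       6,136.1803
P = 566.6654; D_Mac = 2.78001 yrs; D_mod = 2.67437 yrs; C = 10.02126.
Duration effect: -2.67437 × (+0.023) = -0.061510
Convexity effect: 0.5 × 10.02126 × (0.023)² = +0.0026506
ΔP/P ≈ -0.061510 + 0.0026506 = -0.058860 = -5.8860%.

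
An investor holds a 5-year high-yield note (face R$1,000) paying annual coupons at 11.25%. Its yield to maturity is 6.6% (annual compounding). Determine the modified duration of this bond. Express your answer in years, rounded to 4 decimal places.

Periodic yield y = 0.066. First find Macaulay duration:
  t   CF        PV=CF/(1+0.066)^t    t·PV
  1       112.50       105.5347       105.5347
  2       112.50        99.0007       198.0013
  3       112.50        92.8712       278.6135
  4       112.50        87.1212       348.4847
  5     1,112.50       808.1910     4,040.9549
  Σ                  1,192.7187     4,971.5891
P = 1,192.7187; Macaulay duration = 4,971.5891 / 1,192.7187 = 4.16828 years.
Modified duration = D_Mac / (1 + y) = 4.16828 / 1.066 = 3.91021 years.

3.9102 years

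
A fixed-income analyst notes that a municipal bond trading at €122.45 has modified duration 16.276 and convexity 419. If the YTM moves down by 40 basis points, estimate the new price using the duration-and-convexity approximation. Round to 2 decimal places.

€130.83

Duration effect: -D_mod·Δy = -16.276 × (-0.004) = +0.065104
Convexity effect: ½·C·(Δy)² = 0.5 × 419 × (-0.004)² = +0.0033520
ΔP/P ≈ +0.065104 + 0.0033520 = +0.068456
New price ≈ 122.45 × (1 + 0.068456) = 130.8324372.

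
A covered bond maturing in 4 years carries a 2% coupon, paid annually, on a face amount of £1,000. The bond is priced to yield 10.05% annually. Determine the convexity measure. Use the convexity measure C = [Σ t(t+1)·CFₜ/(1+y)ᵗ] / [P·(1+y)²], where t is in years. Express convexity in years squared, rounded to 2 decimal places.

With y = 0.1005:
  t   CF        PV=CF/(1+0.1005)^t    t·PV        t(t+1)·PV
  1        20.00        18.1736        18.1736          36.3471
  2        20.00        16.5139        33.0278          99.0835
  3        20.00        15.0058        45.0175         180.0699
  4     1,020.00       695.4085     2,781.6339      13,908.1697
  Σ                    745.1018     2,877.8528      14,223.6701
P = 745.1018.
Convexity = Σ t(t+1)·PV / [P·(1+y)²] = 14,223.6701 / (745.1018 × 1.211100) = 15.76217.

15.76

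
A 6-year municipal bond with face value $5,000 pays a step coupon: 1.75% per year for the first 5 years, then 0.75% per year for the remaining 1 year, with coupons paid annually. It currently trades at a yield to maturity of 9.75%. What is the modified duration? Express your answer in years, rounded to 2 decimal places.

5.17 years

Periodic yield y = 0.0975. First find Macaulay duration:
  t   CF        PV=CF/(1+0.0975)^t    t·PV
  1        87.50        79.7267        79.7267
  2        87.50        72.6439       145.2877
  3        87.50        66.1903       198.5710
  4        87.50        60.3101       241.2403
  5        87.50        54.9522       274.7612
  6     5,037.50     2,882.6233    17,295.7395
  Σ                  3,216.4464    18,235.3264
P = 3,216.4464; Macaulay duration = 18,235.3264 / 3,216.4464 = 5.66940 years.
Modified duration = D_Mac / (1 + y) = 5.66940 / 1.0975 = 5.16574 years.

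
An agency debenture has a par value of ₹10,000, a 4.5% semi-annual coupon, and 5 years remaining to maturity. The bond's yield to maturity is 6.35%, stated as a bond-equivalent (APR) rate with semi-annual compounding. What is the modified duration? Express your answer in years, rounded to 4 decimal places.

4.3704 years

Periodic yield y = 0.03175. First find Macaulay duration:
  t   CF        PV=CF/(1+0.03175)^t    t·PV
  1       225.00       218.0761       218.0761
  2       225.00       211.3652       422.7305
  3       225.00       204.8609       614.5827
  4       225.00       198.5567       794.2269
  5       225.00       192.4466       962.2328
  6       225.00       186.5244     1,119.1464
  7       225.00       180.7845     1,265.4914
  8       225.00       175.2212     1,401.7698
  9       225.00       169.8291     1,528.4623
  10   10,225.00     7,480.2918    74,802.9183
  Σ                  9,217.9566    83,129.6371
P = 9,217.9566; Macaulay duration = 83,129.6371 / 9,217.9566 = 9.01823 half-year periods = 4.50911 years.
Modified duration = D_Mac / (1 + y) = 4.50911 / 1.03175 = 4.37036 years.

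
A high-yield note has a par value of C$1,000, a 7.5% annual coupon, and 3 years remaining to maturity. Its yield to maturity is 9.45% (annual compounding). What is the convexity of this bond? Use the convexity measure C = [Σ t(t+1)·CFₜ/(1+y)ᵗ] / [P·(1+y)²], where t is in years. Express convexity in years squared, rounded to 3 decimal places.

With y = 0.0945:
  t   CF        PV=CF/(1+0.0945)^t    t·PV        t(t+1)·PV
  1        75.00        68.5244        68.5244         137.0489
  2        75.00        62.6080       125.2160         375.6479
  3     1,075.00       819.9005     2,459.7016       9,838.8063
  Σ                    951.0330     2,653.4420      10,351.5031
P = 951.0330.
Convexity = Σ t(t+1)·PV / [P·(1+y)²] = 10,351.5031 / (951.0330 × 1.197930) = 9.08608.

9.086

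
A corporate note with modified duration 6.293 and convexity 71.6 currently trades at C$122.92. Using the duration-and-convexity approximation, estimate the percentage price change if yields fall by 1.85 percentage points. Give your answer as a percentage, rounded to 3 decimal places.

+12.867%

Duration effect: -D_mod·Δy = -6.293 × (-0.0185) = +0.1164205
Convexity effect: ½·C·(Δy)² = 0.5 × 71.6 × (-0.0185)² = +0.01225255
ΔP/P ≈ +0.1164205 + 0.01225255 = +0.12867305
= +12.867305%.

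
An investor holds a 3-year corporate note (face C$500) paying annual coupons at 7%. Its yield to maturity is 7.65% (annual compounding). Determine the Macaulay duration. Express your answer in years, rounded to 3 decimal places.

2.806 years

Periodic yield y = 0.0765. Discount each cash flow and weight by its year:
  t   CF        PV=CF/(1+0.0765)^t    t·PV
  1        35.00        32.5128        32.5128
  2        35.00        30.2023        60.4046
  3       535.00       428.8562     1,286.5686
  Σ                    491.5713     1,379.4859
Price P = Σ PV = 491.5713.
Macaulay duration = Σ(t·PV) / P = 1,379.4859 / 491.5713 = 2.80628 years.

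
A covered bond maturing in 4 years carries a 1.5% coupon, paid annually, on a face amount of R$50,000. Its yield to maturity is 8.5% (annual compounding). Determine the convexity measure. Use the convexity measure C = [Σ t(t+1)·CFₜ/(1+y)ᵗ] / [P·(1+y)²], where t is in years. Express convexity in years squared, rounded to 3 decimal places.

With y = 0.085:
  t   CF        PV=CF/(1+0.085)^t    t·PV        t(t+1)·PV
  1       750.00       691.2442       691.2442       1,382.4885
  2       750.00       637.0915     1,274.1829       3,822.5488
  3       750.00       587.1811     1,761.5432       7,046.1729
  4    50,750.00    36,619.8949   146,479.5797     732,397.8985
  Σ                 38,535.4117   150,206.5501     744,649.1087
P = 38,535.4117.
Convexity = Σ t(t+1)·PV / [P·(1+y)²] = 744,649.1087 / (38,535.4117 × 1.177225) = 16.41467.

16.415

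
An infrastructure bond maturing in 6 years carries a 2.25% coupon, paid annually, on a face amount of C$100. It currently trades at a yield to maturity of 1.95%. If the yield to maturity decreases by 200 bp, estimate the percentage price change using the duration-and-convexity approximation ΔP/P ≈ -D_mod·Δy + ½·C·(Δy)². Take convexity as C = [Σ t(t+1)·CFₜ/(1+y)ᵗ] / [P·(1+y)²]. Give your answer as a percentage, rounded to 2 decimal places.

+11.90%

With y = 0.0195:
  t   CF        PV=CF/(1+0.0195)^t    t·PV        t(t+1)·PV
  1         2.25         2.2070         2.2070           4.4139
  2         2.25         2.1648         4.3295          12.9885
  3         2.25         2.1233         6.3700          25.4802
  4         2.25         2.0827         8.3309          41.6547
  5         2.25         2.0429        10.2145          61.2869
  6       102.25        91.0626       546.3755       3,824.6282
  Σ                    101.6833       577.8274       3,970.4524
P = 101.6833; D_Mac = 5.68262 yrs; D_mod = 5.57393 yrs; C = 37.56782.
Duration effect: -5.57393 × (-0.02) = +0.111479
Convexity effect: 0.5 × 37.56782 × (-0.02)² = +0.0075136
ΔP/P ≈ +0.111479 + 0.0075136 = +0.118992 = +11.8992%.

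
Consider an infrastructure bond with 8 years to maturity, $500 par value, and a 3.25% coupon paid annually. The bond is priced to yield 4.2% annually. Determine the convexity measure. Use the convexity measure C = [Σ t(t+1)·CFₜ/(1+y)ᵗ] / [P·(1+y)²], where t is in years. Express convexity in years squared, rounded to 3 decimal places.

56.893

With y = 0.042:
  t   CF        PV=CF/(1+0.042)^t    t·PV        t(t+1)·PV
  1        16.25        15.5950        15.5950          31.1900
  2        16.25        14.9664        29.9328          89.7985
  3        16.25        14.3632        43.0895         172.3580
  4        16.25        13.7842        55.1369         275.6846
  5        16.25        13.2286        66.1431         396.8588
  6        16.25        12.6954        76.1725         533.2076
  7        16.25        12.1837        85.2859         682.2874
  8       516.25       371.4654     2,971.7228      26,745.5054
  Σ                    468.2819     3,343.0787      28,926.8904
P = 468.2819.
Convexity = Σ t(t+1)·PV / [P·(1+y)²] = 28,926.8904 / (468.2819 × 1.085764) = 56.89301.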